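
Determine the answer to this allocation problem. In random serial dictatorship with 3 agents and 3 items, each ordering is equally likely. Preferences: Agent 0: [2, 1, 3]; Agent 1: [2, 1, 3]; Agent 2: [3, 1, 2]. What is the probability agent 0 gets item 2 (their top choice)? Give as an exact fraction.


Step 1: Agent 0 wants item 2
Step 2: There are 6 possible orderings of agents
Step 3: In 3 orderings, agent 0 gets item 2
Step 4: Probability = 3/6 = 1/2

1/2


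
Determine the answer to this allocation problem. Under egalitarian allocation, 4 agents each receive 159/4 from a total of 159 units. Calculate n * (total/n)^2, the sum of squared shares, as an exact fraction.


Step 1: Each agent's share = 159/4
Step 2: Square of each share = (159/4)^2 = 25281/16
Step 3: Sum of squares = 4 * 25281/16 = 25281/4

25281/4


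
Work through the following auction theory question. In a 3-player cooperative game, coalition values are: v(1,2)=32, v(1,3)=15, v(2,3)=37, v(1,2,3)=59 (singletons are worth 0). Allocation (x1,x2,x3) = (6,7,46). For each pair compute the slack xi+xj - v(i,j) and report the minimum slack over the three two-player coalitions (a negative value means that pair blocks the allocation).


Step 1: Slack for coalition (1,2): x1+x2 - v12 = 13 - 32 = -19
Step 2: Slack for coalition (1,3): x1+x3 - v13 = 52 - 15 = 37
Step 3: Slack for coalition (2,3): x2+x3 - v23 = 53 - 37 = 16
Step 4: Minimum slack = min(-19, 37, 16) = -19, attained by (1,2); coalition (1,2) can block (slack < 0), so the allocation is not in the core

-19


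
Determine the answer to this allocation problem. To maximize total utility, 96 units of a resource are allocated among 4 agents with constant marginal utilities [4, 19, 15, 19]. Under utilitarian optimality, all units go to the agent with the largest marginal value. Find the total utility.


Step 1: The marginal utilities are [4, 19, 15, 19]
Step 2: The highest marginal utility is 19
Step 3: All 96 units go to that agent
Step 4: Total utility = 19 * 96 = 1824

1824


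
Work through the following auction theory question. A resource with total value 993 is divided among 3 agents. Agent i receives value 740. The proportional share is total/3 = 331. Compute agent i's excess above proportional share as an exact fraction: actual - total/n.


Step 1: Proportional share = 993/3 = 331
Step 2: Agent's actual allocation = 740
Step 3: Excess = 740 - 331 = 409

409


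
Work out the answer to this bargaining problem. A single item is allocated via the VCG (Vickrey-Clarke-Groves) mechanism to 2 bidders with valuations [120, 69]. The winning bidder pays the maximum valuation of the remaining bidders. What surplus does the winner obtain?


Step 1: The winner is the agent with the highest value: agent 0 with value 120
Step 2: Values of other agents: [69]
Step 3: VCG payment = max of others' values = 69
Step 4: Surplus = 120 - 69 = 51

51


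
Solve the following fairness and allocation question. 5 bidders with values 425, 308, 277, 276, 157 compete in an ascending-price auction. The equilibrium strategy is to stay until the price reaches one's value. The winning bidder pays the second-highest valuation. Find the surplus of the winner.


Step 1: Identify the highest value: 425
Step 2: Identify the second-highest value: 308
Step 3: The final price = second-highest value = 308
Step 4: Surplus = 425 - 308 = 117

117


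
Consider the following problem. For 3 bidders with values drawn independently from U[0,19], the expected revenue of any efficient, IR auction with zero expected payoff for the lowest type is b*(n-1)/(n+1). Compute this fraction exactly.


Step 1: By Revenue Equivalence, expected revenue = b*(n-1)/(n+1)
Step 2: Substituting n = 3, b = 19
Step 3: Revenue = 19*(3-1)/(3+1) = 19*2/4
Step 4: Revenue = 38/4 = 19/2

19/2


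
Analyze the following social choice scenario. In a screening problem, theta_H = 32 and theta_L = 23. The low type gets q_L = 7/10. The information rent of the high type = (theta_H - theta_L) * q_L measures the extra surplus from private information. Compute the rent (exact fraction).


Step 1: theta_H - theta_L = 32 - 23 = 9
Step 2: Information rent = (theta_H - theta_L) * q_L
Step 3: = 9 * 7/10
Step 4: = 63/10

63/10


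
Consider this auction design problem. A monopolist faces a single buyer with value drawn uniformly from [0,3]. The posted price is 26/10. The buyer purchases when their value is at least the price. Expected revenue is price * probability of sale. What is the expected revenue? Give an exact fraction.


Step 1: Posted price r = 13/5, value support [0,3]
Step 2: P(v >= r) = (3 - 13/5)/3 = 2/15
Step 3: Expected revenue = r * P(v >= r) = 13/5 * 2/15
Step 4: Revenue = 26/75

26/75


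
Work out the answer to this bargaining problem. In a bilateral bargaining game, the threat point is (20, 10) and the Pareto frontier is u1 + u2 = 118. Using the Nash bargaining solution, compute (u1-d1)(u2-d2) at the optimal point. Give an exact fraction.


Step 1: The Nash solution splits surplus symmetrically above the disagreement point
Step 2: u1 = (total + d1 - d2)/2 = (118 + 20 - 10)/2 = 64
Step 3: u2 = (total - d1 + d2)/2 = (118 - 20 + 10)/2 = 54
Step 4: Nash product = (64 - 20) * (54 - 10)
Step 5: = 44 * 44 = 1936

1936


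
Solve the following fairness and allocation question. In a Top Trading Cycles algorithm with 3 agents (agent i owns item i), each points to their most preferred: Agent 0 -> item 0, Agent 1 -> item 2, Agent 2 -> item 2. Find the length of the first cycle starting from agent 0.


Step 1: Trace the pointer graph from agent 0: 0 -> 0
Step 2: A cycle is detected when we revisit agent 0
Step 3: The cycle is: 0 -> 0
Step 4: Cycle length = 1

1


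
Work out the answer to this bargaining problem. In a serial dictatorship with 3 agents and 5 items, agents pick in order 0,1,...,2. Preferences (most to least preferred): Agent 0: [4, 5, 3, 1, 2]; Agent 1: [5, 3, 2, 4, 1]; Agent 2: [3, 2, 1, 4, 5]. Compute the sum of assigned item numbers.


Step 1: Agent 0 picks item 4
Step 2: Agent 1 picks item 5
Step 3: Agent 2 picks item 3
Step 4: Sum = 4 + 5 + 3 = 12

12


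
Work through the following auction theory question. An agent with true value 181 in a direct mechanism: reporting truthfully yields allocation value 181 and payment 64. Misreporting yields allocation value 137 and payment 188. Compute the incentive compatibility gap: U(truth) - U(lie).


Step 1: U(truth) = value - payment = 181 - 64 = 117
Step 2: U(lie) = allocation - payment = 137 - 188 = -51
Step 3: IC gap = 117 - (-51) = 168

168


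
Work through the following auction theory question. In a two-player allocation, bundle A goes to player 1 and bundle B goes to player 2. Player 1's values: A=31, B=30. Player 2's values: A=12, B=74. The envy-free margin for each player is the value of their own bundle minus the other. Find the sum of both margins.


Step 1: Player 1's margin = v1(A) - v1(B) = 31 - 30 = 1
Step 2: Player 2's margin = v2(B) - v2(A) = 74 - 12 = 62
Step 3: Total margin = 1 + 62 = 63

63


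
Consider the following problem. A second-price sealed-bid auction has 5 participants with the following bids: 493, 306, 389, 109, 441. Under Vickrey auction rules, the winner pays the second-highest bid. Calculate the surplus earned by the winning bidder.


Step 1: Sort bids in descending order: 493, 441, 389, 306, 109
Step 2: The winning bid is the highest: 493
Step 3: The payment equals the second-highest bid: 441
Step 4: Surplus = winner's bid - payment = 493 - 441 = 52

52


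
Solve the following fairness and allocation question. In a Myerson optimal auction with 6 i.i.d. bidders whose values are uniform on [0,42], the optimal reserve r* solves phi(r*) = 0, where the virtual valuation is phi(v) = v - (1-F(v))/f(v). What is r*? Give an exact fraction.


Step 1: For U[0,42], F(v) = v/42 and f(v) = 1/42
Step 2: phi(v) = v - (1 - v/42)/(1/42) = v - (42 - v) = 2v - 42
Step 3: Set phi(r*) = 0: 2r* - 42 = 0
Step 4: r* = 42/2 = 21 (the number of bidders n = 6 does not enter)

21


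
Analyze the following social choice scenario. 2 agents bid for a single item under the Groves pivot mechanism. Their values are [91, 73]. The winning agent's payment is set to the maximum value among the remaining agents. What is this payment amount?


Step 1: The efficient winner is agent 0 with value 91
Step 2: Other agents' values: [73]
Step 3: Pivot payment = max(others) = 73
Step 4: The winner pays 73

73


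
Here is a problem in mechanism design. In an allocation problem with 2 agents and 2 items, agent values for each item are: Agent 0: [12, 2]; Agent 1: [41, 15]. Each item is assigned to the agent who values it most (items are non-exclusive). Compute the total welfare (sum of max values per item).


Step 1: For each item, find the maximum value among all agents.
Step 2: Item 0 -> Agent 1 (value 41)
Step 3: Item 1 -> Agent 1 (value 15)
Step 4: Total welfare = 41 + 15 = 56

56


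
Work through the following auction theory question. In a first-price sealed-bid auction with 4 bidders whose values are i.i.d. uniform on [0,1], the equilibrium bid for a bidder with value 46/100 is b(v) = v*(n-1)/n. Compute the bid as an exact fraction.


Step 1: The symmetric BNE bidding function is b(v) = v * (n-1) / n
Step 2: Substitute v = 23/50 and n = 4
Step 3: b = 23/50 * 3/4
Step 4: b = 69/200

69/200


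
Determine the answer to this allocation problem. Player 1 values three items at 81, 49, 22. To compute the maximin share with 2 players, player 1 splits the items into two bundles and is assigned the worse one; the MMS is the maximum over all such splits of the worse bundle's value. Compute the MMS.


Step 1: Item values = 81, 49, 22
Step 2: Enumerate all 2-bundle partitions and take the smaller bundle:
  Partition 1: {81} vs {49,22} -> bundles 81, 71; min = 71
  Partition 2: {49} vs {81,22} -> bundles 49, 103; min = 49
  Partition 3: {22} vs {81,49} -> bundles 22, 130; min = 22
Step 3: MMS = max(71, 49, 22) = 71

71


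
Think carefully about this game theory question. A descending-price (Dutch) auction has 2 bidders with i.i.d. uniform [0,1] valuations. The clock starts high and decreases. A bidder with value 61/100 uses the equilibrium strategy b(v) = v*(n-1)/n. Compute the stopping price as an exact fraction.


Step 1: Dutch auctions are strategically equivalent to first-price auctions
Step 2: The equilibrium bid is b(v) = v*(n-1)/n
Step 3: b = 61/100 * 1/2
Step 4: b = 61/200

61/200


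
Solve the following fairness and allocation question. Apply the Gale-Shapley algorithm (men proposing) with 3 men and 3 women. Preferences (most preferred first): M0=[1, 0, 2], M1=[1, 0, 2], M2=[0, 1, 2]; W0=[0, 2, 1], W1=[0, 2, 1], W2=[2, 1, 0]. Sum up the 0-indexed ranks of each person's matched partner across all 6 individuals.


Step 1: Run Gale-Shapley (men propose, women hold best offer):
  M0 proposes to W1; she accepts
  M1 proposes to W1; rejected
  M1 proposes to W0; she accepts
  M2 proposes to W0; she switches from M1
  M1 proposes to W2; she accepts
Step 2: Final matching: W0-M2, W1-M0, W2-M1
Step 3: 0-indexed ranks (man's rank of his match, then woman's): 0 + 1 + 0 + 0 + 2 + 1
Step 4: Total rank sum = 4

4


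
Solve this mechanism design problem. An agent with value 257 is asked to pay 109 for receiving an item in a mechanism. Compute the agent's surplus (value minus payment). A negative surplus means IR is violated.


Step 1: Surplus = value - payment = 257 - 109 = 148
Step 2: IR is satisfied (surplus >= 0)

148


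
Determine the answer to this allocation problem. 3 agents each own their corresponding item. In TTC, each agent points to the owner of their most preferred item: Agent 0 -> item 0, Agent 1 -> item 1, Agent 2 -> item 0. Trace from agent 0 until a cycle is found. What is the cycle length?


Step 1: Trace the pointer graph from agent 0: 0 -> 0
Step 2: A cycle is detected when we revisit agent 0
Step 3: The cycle is: 0 -> 0
Step 4: Cycle length = 1

1


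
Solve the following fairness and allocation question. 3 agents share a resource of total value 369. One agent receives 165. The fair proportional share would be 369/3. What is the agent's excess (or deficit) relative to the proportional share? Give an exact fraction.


Step 1: Proportional share = 369/3 = 123
Step 2: Agent's actual allocation = 165
Step 3: Excess = 165 - 123 = 42

42


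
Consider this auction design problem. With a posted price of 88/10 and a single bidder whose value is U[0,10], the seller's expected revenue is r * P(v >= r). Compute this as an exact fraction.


Step 1: Posted price r = 44/5, value support [0,10]
Step 2: P(v >= r) = (10 - 44/5)/10 = 3/25
Step 3: Expected revenue = r * P(v >= r) = 44/5 * 3/25
Step 4: Revenue = 132/125

132/125


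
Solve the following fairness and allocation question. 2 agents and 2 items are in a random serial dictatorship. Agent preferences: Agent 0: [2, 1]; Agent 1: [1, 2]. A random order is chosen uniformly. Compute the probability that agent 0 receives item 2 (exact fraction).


Step 1: Agent 0 wants item 2
Step 2: There are 2 possible orderings of agents
Step 3: In 2 orderings, agent 0 gets item 2
Step 4: Probability = 2/2 = 1

1


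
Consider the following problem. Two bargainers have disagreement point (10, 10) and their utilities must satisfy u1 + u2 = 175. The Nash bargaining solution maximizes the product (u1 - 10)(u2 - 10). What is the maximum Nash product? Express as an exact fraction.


Step 1: The Nash solution splits surplus symmetrically above the disagreement point
Step 2: u1 = (total + d1 - d2)/2 = (175 + 10 - 10)/2 = 175/2
Step 3: u2 = (total - d1 + d2)/2 = (175 - 10 + 10)/2 = 175/2
Step 4: Nash product = (175/2 - 10) * (175/2 - 10)
Step 5: = 155/2 * 155/2 = 24025/4

24025/4


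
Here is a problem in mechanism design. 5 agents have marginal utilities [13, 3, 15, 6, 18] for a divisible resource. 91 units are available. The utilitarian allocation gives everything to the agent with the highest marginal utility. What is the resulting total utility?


Step 1: The marginal utilities are [13, 3, 15, 6, 18]
Step 2: The highest marginal utility is 18
Step 3: All 91 units go to that agent
Step 4: Total utility = 18 * 91 = 1638

1638


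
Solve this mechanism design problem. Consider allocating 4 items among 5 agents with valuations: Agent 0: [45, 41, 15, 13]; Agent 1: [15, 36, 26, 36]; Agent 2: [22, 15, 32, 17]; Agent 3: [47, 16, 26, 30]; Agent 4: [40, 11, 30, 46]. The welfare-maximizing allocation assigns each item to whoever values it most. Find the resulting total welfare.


Step 1: For each item, find the maximum value among all agents.
Step 2: Item 0 -> Agent 3 (value 47)
Step 3: Item 1 -> Agent 0 (value 41)
Step 4: Item 2 -> Agent 2 (value 32)
Step 5: Item 3 -> Agent 4 (value 46)
Step 6: Total welfare = 47 + 41 + 32 + 46 = 166

166


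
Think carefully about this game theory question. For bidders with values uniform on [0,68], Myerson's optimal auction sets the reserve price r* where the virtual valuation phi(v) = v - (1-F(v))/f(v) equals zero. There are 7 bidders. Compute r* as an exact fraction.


Step 1: For U[0,68], F(v) = v/68 and f(v) = 1/68
Step 2: phi(v) = v - (1 - v/68)/(1/68) = v - (68 - v) = 2v - 68
Step 3: Set phi(r*) = 0: 2r* - 68 = 0
Step 4: r* = 68/2 = 34 (the number of bidders n = 7 does not enter)

34


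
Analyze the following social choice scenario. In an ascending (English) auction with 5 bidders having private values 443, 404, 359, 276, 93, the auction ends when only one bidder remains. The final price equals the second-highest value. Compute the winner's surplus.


Step 1: Identify the highest value: 443
Step 2: Identify the second-highest value: 404
Step 3: The final price = second-highest value = 404
Step 4: Surplus = 443 - 404 = 39

39


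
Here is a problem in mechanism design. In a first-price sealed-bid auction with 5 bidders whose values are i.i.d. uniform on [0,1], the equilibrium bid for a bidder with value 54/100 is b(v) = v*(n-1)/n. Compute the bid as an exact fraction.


Step 1: The symmetric BNE bidding function is b(v) = v * (n-1) / n
Step 2: Substitute v = 27/50 and n = 5
Step 3: b = 27/50 * 4/5
Step 4: b = 54/125

54/125


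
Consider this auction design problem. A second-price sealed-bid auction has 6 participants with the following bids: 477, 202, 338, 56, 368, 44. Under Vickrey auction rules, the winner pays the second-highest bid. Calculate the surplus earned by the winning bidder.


Step 1: Sort bids in descending order: 477, 368, 338, 202, 56, 44
Step 2: The winning bid is the highest: 477
Step 3: The payment equals the second-highest bid: 368
Step 4: Surplus = winner's bid - payment = 477 - 368 = 109

109


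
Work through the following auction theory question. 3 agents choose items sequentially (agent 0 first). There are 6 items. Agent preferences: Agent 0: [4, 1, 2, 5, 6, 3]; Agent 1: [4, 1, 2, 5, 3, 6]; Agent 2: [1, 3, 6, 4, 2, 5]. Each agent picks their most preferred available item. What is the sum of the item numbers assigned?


Step 1: Agent 0 picks item 4
Step 2: Agent 1 picks item 1
Step 3: Agent 2 picks item 3
Step 4: Sum = 4 + 1 + 3 = 8

8


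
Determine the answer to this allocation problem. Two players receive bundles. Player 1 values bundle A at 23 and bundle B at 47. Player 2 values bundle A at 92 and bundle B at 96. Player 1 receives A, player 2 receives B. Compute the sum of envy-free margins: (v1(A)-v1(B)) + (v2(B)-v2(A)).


Step 1: Player 1's margin = v1(A) - v1(B) = 23 - 47 = -24
Step 2: Player 2's margin = v2(B) - v2(A) = 96 - 92 = 4
Step 3: Total margin = -24 + 4 = -20

-20


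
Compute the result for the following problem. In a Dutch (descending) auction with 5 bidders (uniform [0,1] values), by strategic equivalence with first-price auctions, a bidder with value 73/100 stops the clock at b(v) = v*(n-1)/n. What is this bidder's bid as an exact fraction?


Step 1: Dutch auctions are strategically equivalent to first-price auctions
Step 2: The equilibrium bid is b(v) = v*(n-1)/n
Step 3: b = 73/100 * 4/5
Step 4: b = 73/125

73/125


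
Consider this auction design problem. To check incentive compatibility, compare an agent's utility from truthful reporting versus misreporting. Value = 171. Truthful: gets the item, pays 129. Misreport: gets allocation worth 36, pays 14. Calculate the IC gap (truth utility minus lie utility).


Step 1: U(truth) = value - payment = 171 - 129 = 42
Step 2: U(lie) = allocation - payment = 36 - 14 = 22
Step 3: IC gap = 42 - 22 = 20

20


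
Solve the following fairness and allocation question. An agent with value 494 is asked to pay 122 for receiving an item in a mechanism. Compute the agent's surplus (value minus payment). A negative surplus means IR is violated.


Step 1: Surplus = value - payment = 494 - 122 = 372
Step 2: IR is satisfied (surplus >= 0)

372


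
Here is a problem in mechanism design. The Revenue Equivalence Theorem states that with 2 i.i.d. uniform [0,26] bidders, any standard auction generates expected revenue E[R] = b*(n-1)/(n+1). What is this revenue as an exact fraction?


Step 1: By Revenue Equivalence, expected revenue = b*(n-1)/(n+1)
Step 2: Substituting n = 2, b = 26
Step 3: Revenue = 26*(2-1)/(2+1) = 26*1/3
Step 4: Revenue = 26/3

26/3


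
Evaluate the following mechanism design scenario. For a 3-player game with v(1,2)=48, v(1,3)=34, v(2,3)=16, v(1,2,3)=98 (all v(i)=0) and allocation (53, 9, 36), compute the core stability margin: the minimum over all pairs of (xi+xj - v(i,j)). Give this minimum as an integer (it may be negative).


Step 1: Slack for coalition (1,2): x1+x2 - v12 = 62 - 48 = 14
Step 2: Slack for coalition (1,3): x1+x3 - v13 = 89 - 34 = 55
Step 3: Slack for coalition (2,3): x2+x3 - v23 = 45 - 16 = 29
Step 4: Minimum slack = min(14, 55, 29) = 14, attained by (1,2); no pair can gain by deviating, so the allocation is in the core

14


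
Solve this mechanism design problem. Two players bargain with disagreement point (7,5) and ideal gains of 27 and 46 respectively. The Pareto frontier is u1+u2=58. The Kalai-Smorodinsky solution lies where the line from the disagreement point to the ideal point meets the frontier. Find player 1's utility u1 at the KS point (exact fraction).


Step 1: At the KS point, (u1-d1)/r1 = (u2-d2)/r2 = t and u1+u2 = 58
Step 2: u1 = d1 + r1*t and u2 = d2 + r2*t, so (d1 + r1*t) + (d2 + r2*t) = 58
Step 3: t = (58 - 7 - 5)/(27 + 46) = 46/73
Step 4: u1 = d1 + r1*t = 7 + 27 * 46/73 = 1753/73
Step 5: (Check: u2 = d2 + r2*t = 2481/73; u1+u2 = 1753/73 + 2481/73 = 58, on the frontier.)

1753/73


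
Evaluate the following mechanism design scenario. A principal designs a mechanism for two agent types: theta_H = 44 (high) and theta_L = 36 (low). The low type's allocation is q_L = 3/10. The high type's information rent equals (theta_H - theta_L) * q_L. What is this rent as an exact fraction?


Step 1: theta_H - theta_L = 44 - 36 = 8
Step 2: Information rent = (theta_H - theta_L) * q_L
Step 3: = 8 * 3/10
Step 4: = 12/5

12/5


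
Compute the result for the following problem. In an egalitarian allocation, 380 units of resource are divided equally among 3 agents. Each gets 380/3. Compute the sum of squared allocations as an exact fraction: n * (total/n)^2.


Step 1: Each agent's share = 380/3
Step 2: Square of each share = (380/3)^2 = 144400/9
Step 3: Sum of squares = 3 * 144400/9 = 144400/3

144400/3


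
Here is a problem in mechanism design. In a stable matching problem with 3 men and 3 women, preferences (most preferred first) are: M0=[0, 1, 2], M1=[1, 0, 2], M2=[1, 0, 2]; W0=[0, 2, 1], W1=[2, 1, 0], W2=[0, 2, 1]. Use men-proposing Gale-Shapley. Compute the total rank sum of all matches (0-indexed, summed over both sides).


Step 1: Run Gale-Shapley (men propose, women hold best offer):
  M0 proposes to W0; she accepts
  M1 proposes to W1; she accepts
  M2 proposes to W1; she switches from M1
  M1 proposes to W0; rejected
  M1 proposes to W2; she accepts
Step 2: Final matching: W0-M0, W1-M2, W2-M1
Step 3: 0-indexed ranks (man's rank of his match, then woman's): 0 + 0 + 0 + 0 + 2 + 2
Step 4: Total rank sum = 4

4


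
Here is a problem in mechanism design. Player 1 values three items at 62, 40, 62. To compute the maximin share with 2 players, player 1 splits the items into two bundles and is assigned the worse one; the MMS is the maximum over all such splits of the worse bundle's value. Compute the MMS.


Step 1: Item values = 62, 40, 62
Step 2: Enumerate all 2-bundle partitions and take the smaller bundle:
  Partition 1: {62} vs {40,62} -> bundles 62, 102; min = 62
  Partition 2: {40} vs {62,62} -> bundles 40, 124; min = 40
  Partition 3: {62} vs {62,40} -> bundles 62, 102; min = 62
Step 3: MMS = max(62, 40, 62) = 62

62


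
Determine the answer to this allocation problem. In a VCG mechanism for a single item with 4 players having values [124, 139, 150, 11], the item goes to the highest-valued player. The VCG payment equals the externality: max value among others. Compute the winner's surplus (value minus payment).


Step 1: The winner is the agent with the highest value: agent 2 with value 150
Step 2: Values of other agents: [124, 139, 11]
Step 3: VCG payment = max of others' values = 139
Step 4: Surplus = 150 - 139 = 11

11


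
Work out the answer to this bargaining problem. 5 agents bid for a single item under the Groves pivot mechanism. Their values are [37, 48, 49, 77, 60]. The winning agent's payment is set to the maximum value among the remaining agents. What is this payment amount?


Step 1: The efficient winner is agent 3 with value 77
Step 2: Other agents' values: [37, 48, 49, 60]
Step 3: Pivot payment = max(others) = 60
Step 4: The winner pays 60

60


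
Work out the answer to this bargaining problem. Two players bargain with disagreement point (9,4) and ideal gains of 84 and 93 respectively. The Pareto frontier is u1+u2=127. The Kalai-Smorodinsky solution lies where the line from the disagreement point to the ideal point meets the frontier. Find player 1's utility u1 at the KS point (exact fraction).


Step 1: At the KS point, (u1-d1)/r1 = (u2-d2)/r2 = t and u1+u2 = 127
Step 2: u1 = d1 + r1*t and u2 = d2 + r2*t, so (d1 + r1*t) + (d2 + r2*t) = 127
Step 3: t = (127 - 9 - 4)/(84 + 93) = 114/177 = 38/59
Step 4: u1 = d1 + r1*t = 9 + 84 * 38/59 = 3723/59
Step 5: (Check: u2 = d2 + r2*t = 3770/59; u1+u2 = 3723/59 + 3770/59 = 127, on the frontier.)

3723/59


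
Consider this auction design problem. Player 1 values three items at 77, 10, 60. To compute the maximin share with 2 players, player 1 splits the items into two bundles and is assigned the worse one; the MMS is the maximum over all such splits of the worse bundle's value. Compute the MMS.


Step 1: Item values = 77, 10, 60
Step 2: Enumerate all 2-bundle partitions and take the smaller bundle:
  Partition 1: {77} vs {10,60} -> bundles 77, 70; min = 70
  Partition 2: {10} vs {77,60} -> bundles 10, 137; min = 10
  Partition 3: {60} vs {77,10} -> bundles 60, 87; min = 60
Step 3: MMS = max(70, 10, 60) = 70

70


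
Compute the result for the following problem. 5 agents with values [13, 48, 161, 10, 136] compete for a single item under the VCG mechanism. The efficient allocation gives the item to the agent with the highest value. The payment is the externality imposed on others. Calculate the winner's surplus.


Step 1: The winner is the agent with the highest value: agent 2 with value 161
Step 2: Values of other agents: [13, 48, 10, 136]
Step 3: VCG payment = max of others' values = 136
Step 4: Surplus = 161 - 136 = 25

25


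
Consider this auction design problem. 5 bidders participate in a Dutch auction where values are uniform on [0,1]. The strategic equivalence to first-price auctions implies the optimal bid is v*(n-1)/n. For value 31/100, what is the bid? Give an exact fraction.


Step 1: Dutch auctions are strategically equivalent to first-price auctions
Step 2: The equilibrium bid is b(v) = v*(n-1)/n
Step 3: b = 31/100 * 4/5
Step 4: b = 31/125

31/125


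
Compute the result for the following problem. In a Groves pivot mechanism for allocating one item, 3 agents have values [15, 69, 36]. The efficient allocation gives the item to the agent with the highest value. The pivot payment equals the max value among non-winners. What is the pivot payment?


Step 1: The efficient winner is agent 1 with value 69
Step 2: Other agents' values: [15, 36]
Step 3: Pivot payment = max(others) = 36
Step 4: The winner pays 36

36


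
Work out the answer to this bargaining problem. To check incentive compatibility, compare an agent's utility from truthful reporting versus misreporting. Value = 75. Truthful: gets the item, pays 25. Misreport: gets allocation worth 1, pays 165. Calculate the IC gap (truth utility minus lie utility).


Step 1: U(truth) = value - payment = 75 - 25 = 50
Step 2: U(lie) = allocation - payment = 1 - 165 = -164
Step 3: IC gap = 50 - (-164) = 214

214


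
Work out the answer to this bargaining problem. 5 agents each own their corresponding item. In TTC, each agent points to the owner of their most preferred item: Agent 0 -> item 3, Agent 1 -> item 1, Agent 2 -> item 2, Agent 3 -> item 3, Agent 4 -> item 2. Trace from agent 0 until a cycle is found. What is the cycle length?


Step 1: Trace the pointer graph from agent 0: 0 -> 3 -> 3
Step 2: A cycle is detected when we revisit agent 3
Step 3: The cycle is: 3 -> 3
Step 4: Cycle length = 1

1


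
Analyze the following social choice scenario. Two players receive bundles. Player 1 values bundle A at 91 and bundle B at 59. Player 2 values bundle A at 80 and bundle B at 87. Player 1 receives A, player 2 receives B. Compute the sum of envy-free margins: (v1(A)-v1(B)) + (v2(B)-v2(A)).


Step 1: Player 1's margin = v1(A) - v1(B) = 91 - 59 = 32
Step 2: Player 2's margin = v2(B) - v2(A) = 87 - 80 = 7
Step 3: Total margin = 32 + 7 = 39

39


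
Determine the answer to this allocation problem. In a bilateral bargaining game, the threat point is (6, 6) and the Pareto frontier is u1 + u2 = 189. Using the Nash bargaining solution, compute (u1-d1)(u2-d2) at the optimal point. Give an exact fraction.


Step 1: The Nash solution splits surplus symmetrically above the disagreement point
Step 2: u1 = (total + d1 - d2)/2 = (189 + 6 - 6)/2 = 189/2
Step 3: u2 = (total - d1 + d2)/2 = (189 - 6 + 6)/2 = 189/2
Step 4: Nash product = (189/2 - 6) * (189/2 - 6)
Step 5: = 177/2 * 177/2 = 31329/4

31329/4


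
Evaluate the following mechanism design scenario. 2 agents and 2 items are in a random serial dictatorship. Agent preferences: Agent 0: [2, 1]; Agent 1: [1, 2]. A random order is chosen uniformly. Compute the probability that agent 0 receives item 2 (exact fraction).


Step 1: Agent 0 wants item 2
Step 2: There are 2 possible orderings of agents
Step 3: In 2 orderings, agent 0 gets item 2
Step 4: Probability = 2/2 = 1

1


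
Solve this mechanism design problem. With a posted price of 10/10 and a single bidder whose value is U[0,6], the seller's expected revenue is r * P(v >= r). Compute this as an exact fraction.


Step 1: Posted price r = 1, value support [0,6]
Step 2: P(v >= r) = (6 - 1)/6 = 5/6
Step 3: Expected revenue = r * P(v >= r) = 1 * 5/6
Step 4: Revenue = 5/6

5/6


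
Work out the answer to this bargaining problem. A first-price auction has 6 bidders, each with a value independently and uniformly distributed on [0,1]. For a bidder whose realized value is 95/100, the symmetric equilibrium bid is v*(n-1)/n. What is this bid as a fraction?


Step 1: The symmetric BNE bidding function is b(v) = v * (n-1) / n
Step 2: Substitute v = 19/20 and n = 6
Step 3: b = 19/20 * 5/6
Step 4: b = 19/24

19/24


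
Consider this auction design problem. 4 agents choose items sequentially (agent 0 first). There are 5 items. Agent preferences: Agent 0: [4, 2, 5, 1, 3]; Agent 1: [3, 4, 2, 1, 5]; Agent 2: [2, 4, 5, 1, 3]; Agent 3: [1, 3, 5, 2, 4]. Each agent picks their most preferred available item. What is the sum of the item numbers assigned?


Step 1: Agent 0 picks item 4
Step 2: Agent 1 picks item 3
Step 3: Agent 2 picks item 2
Step 4: Agent 3 picks item 1
Step 5: Sum = 4 + 3 + 2 + 1 = 10

10


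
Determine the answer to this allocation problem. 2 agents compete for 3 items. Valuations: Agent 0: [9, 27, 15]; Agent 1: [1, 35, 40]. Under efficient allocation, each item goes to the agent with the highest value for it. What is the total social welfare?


Step 1: For each item, find the maximum value among all agents.
Step 2: Item 0 -> Agent 0 (value 9)
Step 3: Item 1 -> Agent 1 (value 35)
Step 4: Item 2 -> Agent 1 (value 40)
Step 5: Total welfare = 9 + 35 + 40 = 84

84


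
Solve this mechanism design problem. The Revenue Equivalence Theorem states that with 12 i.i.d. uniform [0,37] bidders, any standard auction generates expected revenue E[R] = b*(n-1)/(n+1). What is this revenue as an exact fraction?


Step 1: By Revenue Equivalence, expected revenue = b*(n-1)/(n+1)
Step 2: Substituting n = 12, b = 37
Step 3: Revenue = 37*(12-1)/(12+1) = 37*11/13
Step 4: Revenue = 407/13

407/13


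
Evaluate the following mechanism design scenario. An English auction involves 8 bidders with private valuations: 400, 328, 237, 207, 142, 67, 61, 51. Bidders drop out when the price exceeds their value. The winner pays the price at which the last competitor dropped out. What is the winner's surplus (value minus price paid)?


Step 1: Identify the highest value: 400
Step 2: Identify the second-highest value: 328
Step 3: The final price = second-highest value = 328
Step 4: Surplus = 400 - 328 = 72

72


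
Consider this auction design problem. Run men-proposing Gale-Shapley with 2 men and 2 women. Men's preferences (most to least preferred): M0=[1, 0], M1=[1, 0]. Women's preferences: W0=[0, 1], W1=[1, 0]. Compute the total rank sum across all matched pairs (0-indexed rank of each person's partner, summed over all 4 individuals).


Step 1: Run Gale-Shapley (men propose, women hold best offer):
  M0 proposes to W1; she accepts
  M1 proposes to W1; she switches from M0
  M0 proposes to W0; she accepts
Step 2: Final matching: W0-M0, W1-M1
Step 3: 0-indexed ranks (man's rank of his match, then woman's): 1 + 0 + 0 + 0
Step 4: Total rank sum = 1

1


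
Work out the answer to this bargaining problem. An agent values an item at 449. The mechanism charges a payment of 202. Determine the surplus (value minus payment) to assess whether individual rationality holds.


Step 1: Surplus = value - payment = 449 - 202 = 247
Step 2: IR is satisfied (surplus >= 0)

247


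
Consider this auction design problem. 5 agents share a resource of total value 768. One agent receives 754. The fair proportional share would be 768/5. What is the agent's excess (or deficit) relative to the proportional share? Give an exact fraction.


Step 1: Proportional share = 768/5
Step 2: Agent's actual allocation = 754
Step 3: Excess = 754 - 768/5 = 3002/5

3002/5


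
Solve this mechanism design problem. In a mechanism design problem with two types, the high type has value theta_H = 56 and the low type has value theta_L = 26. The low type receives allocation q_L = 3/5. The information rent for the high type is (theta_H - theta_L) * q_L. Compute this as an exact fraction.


Step 1: theta_H - theta_L = 56 - 26 = 30
Step 2: Information rent = (theta_H - theta_L) * q_L
Step 3: = 30 * 3/5
Step 4: = 18

18


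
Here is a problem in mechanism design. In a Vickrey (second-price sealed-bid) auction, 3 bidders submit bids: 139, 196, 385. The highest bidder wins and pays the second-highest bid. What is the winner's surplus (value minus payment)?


Step 1: Sort bids in descending order: 385, 196, 139
Step 2: The winning bid is the highest: 385
Step 3: The payment equals the second-highest bid: 196
Step 4: Surplus = winner's bid - payment = 385 - 196 = 189

189


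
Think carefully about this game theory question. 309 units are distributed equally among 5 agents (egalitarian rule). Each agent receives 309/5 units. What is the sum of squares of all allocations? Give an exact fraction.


Step 1: Each agent's share = 309/5
Step 2: Square of each share = (309/5)^2 = 95481/25
Step 3: Sum of squares = 5 * 95481/25 = 95481/5

95481/5


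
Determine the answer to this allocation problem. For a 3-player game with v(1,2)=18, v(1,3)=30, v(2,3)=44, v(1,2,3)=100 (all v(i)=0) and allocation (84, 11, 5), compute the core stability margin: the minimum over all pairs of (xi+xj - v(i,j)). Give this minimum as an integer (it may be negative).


Step 1: Slack for coalition (1,2): x1+x2 - v12 = 95 - 18 = 77
Step 2: Slack for coalition (1,3): x1+x3 - v13 = 89 - 30 = 59
Step 3: Slack for coalition (2,3): x2+x3 - v23 = 16 - 44 = -28
Step 4: Minimum slack = min(77, 59, -28) = -28, attained by (2,3); coalition (2,3) can block (slack < 0), so the allocation is not in the core

-28


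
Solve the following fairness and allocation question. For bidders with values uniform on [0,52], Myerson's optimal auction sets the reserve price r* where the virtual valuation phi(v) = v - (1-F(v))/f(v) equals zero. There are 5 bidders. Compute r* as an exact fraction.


Step 1: For U[0,52], F(v) = v/52 and f(v) = 1/52
Step 2: phi(v) = v - (1 - v/52)/(1/52) = v - (52 - v) = 2v - 52
Step 3: Set phi(r*) = 0: 2r* - 52 = 0
Step 4: r* = 52/2 = 26 (the number of bidders n = 5 does not enter)

26


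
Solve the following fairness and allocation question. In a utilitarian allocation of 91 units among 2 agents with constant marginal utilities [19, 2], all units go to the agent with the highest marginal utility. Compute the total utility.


Step 1: The marginal utilities are [19, 2]
Step 2: The highest marginal utility is 19
Step 3: All 91 units go to that agent
Step 4: Total utility = 19 * 91 = 1729

1729


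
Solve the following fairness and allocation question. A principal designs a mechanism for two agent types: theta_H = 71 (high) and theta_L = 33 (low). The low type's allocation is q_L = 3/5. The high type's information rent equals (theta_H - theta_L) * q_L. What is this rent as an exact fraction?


Step 1: theta_H - theta_L = 71 - 33 = 38
Step 2: Information rent = (theta_H - theta_L) * q_L
Step 3: = 38 * 3/5
Step 4: = 114/5

114/5


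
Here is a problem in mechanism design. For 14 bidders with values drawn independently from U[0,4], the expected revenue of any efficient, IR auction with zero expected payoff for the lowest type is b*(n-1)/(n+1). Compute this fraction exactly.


Step 1: By Revenue Equivalence, expected revenue = b*(n-1)/(n+1)
Step 2: Substituting n = 14, b = 4
Step 3: Revenue = 4*(14-1)/(14+1) = 4*13/15
Step 4: Revenue = 52/15

52/15


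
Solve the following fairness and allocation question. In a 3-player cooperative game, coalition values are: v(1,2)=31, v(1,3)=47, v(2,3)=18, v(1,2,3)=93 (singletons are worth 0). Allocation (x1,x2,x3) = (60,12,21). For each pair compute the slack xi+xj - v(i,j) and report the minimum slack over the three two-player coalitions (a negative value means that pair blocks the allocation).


Step 1: Slack for coalition (1,2): x1+x2 - v12 = 72 - 31 = 41
Step 2: Slack for coalition (1,3): x1+x3 - v13 = 81 - 47 = 34
Step 3: Slack for coalition (2,3): x2+x3 - v23 = 33 - 18 = 15
Step 4: Minimum slack = min(41, 34, 15) = 15, attained by (2,3); no pair can gain by deviating, so the allocation is in the core

15


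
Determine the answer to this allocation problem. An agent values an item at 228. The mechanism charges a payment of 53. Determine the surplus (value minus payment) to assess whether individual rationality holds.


Step 1: Surplus = value - payment = 228 - 53 = 175
Step 2: IR is satisfied (surplus >= 0)

175


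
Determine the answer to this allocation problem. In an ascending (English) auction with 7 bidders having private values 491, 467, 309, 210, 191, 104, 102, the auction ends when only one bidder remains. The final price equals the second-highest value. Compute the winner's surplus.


Step 1: Identify the highest value: 491
Step 2: Identify the second-highest value: 467
Step 3: The final price = second-highest value = 467
Step 4: Surplus = 491 - 467 = 24

24


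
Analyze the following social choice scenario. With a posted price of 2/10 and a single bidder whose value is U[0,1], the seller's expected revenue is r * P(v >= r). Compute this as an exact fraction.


Step 1: Posted price r = 1/5, value support [0,1]
Step 2: P(v >= r) = (1 - 1/5)/1 = 4/5
Step 3: Expected revenue = r * P(v >= r) = 1/5 * 4/5
Step 4: Revenue = 4/25

4/25


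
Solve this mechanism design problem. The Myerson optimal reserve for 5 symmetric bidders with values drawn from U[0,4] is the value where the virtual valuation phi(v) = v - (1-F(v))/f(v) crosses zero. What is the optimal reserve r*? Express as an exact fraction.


Step 1: For U[0,4], F(v) = v/4 and f(v) = 1/4
Step 2: phi(v) = v - (1 - v/4)/(1/4) = v - (4 - v) = 2v - 4
Step 3: Set phi(r*) = 0: 2r* - 4 = 0
Step 4: r* = 4/2 = 2 (the number of bidders n = 5 does not enter)

2


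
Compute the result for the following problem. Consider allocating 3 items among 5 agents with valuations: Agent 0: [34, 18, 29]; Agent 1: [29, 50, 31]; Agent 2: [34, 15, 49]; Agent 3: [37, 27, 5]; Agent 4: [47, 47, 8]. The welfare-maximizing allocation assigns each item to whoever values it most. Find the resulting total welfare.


Step 1: For each item, find the maximum value among all agents.
Step 2: Item 0 -> Agent 4 (value 47)
Step 3: Item 1 -> Agent 1 (value 50)
Step 4: Item 2 -> Agent 2 (value 49)
Step 5: Total welfare = 47 + 50 + 49 = 146

146


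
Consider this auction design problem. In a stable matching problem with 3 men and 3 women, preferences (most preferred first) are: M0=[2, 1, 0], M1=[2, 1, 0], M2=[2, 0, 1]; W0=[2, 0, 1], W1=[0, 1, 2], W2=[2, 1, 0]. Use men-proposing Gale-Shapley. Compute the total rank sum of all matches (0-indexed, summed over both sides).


Step 1: Run Gale-Shapley (men propose, women hold best offer):
  M0 proposes to W2; she accepts
  M1 proposes to W2; she switches from M0
  M2 proposes to W2; she switches from M1
  M0 proposes to W1; she accepts
  M1 proposes to W1; rejected
  M1 proposes to W0; she accepts
Step 2: Final matching: W0-M1, W1-M0, W2-M2
Step 3: 0-indexed ranks (man's rank of his match, then woman's): 2 + 2 + 1 + 0 + 0 + 0
Step 4: Total rank sum = 5

5
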